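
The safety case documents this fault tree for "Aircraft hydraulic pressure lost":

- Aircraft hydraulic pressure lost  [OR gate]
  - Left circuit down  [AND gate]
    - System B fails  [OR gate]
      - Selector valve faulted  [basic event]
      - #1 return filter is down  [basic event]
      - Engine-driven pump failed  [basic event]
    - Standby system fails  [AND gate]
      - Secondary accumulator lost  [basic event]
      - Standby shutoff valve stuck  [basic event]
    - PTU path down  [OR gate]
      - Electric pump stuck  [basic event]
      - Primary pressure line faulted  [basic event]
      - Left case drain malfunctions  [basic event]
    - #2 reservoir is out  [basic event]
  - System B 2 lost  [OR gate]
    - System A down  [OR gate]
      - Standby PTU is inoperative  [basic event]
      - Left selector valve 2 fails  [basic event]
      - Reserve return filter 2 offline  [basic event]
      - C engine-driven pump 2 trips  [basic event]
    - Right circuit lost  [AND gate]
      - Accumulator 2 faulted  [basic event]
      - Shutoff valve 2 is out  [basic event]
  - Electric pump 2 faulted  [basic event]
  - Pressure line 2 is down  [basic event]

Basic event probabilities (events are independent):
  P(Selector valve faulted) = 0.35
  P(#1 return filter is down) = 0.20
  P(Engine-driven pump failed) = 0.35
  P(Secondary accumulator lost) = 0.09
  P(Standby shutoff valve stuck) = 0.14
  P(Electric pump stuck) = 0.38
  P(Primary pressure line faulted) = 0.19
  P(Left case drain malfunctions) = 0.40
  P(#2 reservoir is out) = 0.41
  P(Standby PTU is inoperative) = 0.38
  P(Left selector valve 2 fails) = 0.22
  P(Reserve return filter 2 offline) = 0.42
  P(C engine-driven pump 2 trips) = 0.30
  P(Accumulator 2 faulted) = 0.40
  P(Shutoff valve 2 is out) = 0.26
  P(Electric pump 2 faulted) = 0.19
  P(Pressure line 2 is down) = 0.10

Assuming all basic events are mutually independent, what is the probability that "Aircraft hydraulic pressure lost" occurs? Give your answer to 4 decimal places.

0.8721

P(System B fails) [OR] = 1 − (1−0.35) × (1−0.20) × (1−0.35) = 0.662000
P(Standby system fails) [AND] = 0.09 × 0.14 = 0.012600
P(PTU path down) [OR] = 1 − (1−0.38) × (1−0.19) × (1−0.40) = 0.698680
P(Left circuit down) [AND] = 0.662000 × 0.012600 × 0.698680 × 0.41 = 0.002389
P(System A down) [OR] = 1 − (1−0.38) × (1−0.22) × (1−0.42) × (1−0.30) = 0.803658
P(Right circuit lost) [AND] = 0.40 × 0.26 = 0.104000
P(System B 2 lost) [OR] = 1 − (1−0.803658) × (1−0.104000) = 0.824078
P(Aircraft hydraulic pressure lost) [OR] = 1 − (1−0.002389) × (1−0.824078) × (1−0.19) × (1−0.10) = 0.872059
Rounded to 4 decimal places: P(Aircraft hydraulic pressure lost) ≈ 0.8721.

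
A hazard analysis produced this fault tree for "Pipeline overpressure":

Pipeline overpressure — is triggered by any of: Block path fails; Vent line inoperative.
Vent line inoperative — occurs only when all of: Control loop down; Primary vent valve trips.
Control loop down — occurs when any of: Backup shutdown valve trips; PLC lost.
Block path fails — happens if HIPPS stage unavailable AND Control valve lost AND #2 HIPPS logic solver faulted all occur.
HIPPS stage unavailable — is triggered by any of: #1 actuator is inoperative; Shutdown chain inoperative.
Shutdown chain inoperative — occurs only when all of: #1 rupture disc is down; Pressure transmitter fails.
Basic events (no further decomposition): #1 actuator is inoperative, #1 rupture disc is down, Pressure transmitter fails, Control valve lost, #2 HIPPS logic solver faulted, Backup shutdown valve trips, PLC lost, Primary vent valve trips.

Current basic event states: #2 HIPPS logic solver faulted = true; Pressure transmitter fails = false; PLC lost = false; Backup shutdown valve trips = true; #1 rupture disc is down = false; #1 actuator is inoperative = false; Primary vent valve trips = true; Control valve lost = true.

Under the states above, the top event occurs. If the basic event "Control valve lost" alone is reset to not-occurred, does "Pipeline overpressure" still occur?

Counterfactual: set "Control valve lost" to not occurred.
Shutdown chain inoperative [AND]: #1 rupture disc is down=not, Pressure transmitter fails=not → not all inputs occur → does not occur.
HIPPS stage unavailable [OR]: #1 actuator is inoperative=not, Shutdown chain inoperative=not → no input occurs → does not occur.
Block path fails [AND]: HIPPS stage unavailable=not, Control valve lost=not, #2 HIPPS logic solver faulted=occurs → not all inputs occur → does not occur.
Control loop down [OR]: Backup shutdown valve trips=occurs, PLC lost=not → at least one input occurs → occurs.
Vent line inoperative [AND]: Control loop down=occurs, Primary vent valve trips=occurs → all inputs occur → occurs.
Pipeline overpressure [OR]: Block path fails=not, Vent line inoperative=occurs → at least one input occurs → occurs.

Yes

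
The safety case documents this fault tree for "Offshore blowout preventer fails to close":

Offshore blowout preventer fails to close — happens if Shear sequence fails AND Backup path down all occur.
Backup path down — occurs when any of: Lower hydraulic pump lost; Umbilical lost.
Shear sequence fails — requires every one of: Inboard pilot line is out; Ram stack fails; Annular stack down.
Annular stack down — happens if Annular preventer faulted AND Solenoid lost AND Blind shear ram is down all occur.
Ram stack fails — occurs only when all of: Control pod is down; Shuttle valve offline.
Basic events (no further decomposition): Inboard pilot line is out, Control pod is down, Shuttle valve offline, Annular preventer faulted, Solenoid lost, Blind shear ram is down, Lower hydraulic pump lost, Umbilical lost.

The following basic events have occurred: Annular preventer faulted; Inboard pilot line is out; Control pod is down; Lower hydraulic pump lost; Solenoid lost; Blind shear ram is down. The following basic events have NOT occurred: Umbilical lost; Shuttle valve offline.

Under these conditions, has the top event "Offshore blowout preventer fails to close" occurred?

Ram stack fails [AND]: Control pod is down=occurs, Shuttle valve offline=not → not all inputs occur → does not occur.
Annular stack down [AND]: Annular preventer faulted=occurs, Solenoid lost=occurs, Blind shear ram is down=occurs → all inputs occur → occurs.
Shear sequence fails [AND]: Inboard pilot line is out=occurs, Ram stack fails=not, Annular stack down=occurs → not all inputs occur → does not occur.
Backup path down [OR]: Lower hydraulic pump lost=occurs, Umbilical lost=not → at least one input occurs → occurs.
Offshore blowout preventer fails to close [AND]: Shear sequence fails=not, Backup path down=occurs → not all inputs occur → does not occur.

No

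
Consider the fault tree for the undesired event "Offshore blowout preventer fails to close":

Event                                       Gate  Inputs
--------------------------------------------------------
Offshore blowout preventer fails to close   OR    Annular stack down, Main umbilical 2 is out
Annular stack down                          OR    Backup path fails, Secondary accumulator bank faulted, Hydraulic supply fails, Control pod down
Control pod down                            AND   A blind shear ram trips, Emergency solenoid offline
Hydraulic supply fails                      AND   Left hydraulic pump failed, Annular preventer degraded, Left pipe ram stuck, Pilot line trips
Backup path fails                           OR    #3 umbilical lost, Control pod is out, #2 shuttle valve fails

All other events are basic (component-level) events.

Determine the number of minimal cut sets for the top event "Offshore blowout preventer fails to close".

Backup path fails [OR]: union of children's cut sets → 3 cut set(s).
Hydraulic supply fails [AND]: one cut set from each child combined → 1 × 1 × 1 × 1 = 1 cut set(s).
Control pod down [AND]: one cut set from each child combined → 1 × 1 = 1 cut set(s).
Annular stack down [OR]: union of children's cut sets → 6 cut set(s).
Offshore blowout preventer fails to close [OR]: union of children's cut sets → 7 cut set(s).
Minimal cut sets: {#3 umbilical lost}; {Control pod is out}; {#2 shuttle valve fails}; {Secondary accumulator bank faulted}; {Annular preventer degraded, Left hydraulic pump failed, Left pipe ram stuck, Pilot line trips}; {A blind shear ram trips, Emergency solenoid offline}; {Main umbilical 2 is out}.

7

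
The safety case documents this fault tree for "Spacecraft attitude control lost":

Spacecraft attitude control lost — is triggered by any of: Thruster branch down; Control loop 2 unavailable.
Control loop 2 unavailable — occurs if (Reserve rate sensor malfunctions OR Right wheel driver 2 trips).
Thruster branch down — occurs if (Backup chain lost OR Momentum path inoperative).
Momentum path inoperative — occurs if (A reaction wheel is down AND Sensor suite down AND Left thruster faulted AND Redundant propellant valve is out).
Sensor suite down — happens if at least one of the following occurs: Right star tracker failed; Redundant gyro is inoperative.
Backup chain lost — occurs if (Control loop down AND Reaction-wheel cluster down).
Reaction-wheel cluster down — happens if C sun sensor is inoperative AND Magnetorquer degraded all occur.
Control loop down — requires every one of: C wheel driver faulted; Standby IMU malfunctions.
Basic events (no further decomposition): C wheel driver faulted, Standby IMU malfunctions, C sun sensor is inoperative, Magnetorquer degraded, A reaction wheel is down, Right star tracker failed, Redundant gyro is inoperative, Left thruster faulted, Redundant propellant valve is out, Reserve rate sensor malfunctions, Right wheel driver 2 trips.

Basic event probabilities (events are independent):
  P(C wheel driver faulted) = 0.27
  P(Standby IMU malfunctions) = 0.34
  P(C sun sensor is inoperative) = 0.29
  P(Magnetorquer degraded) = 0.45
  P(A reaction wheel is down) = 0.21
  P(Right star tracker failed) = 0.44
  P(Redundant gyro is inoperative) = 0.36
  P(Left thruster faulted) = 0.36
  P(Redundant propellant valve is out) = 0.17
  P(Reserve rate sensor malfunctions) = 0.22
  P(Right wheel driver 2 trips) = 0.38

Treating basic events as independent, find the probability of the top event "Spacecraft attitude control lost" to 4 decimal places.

0.5261

P(Control loop down) [AND] = 0.27 × 0.34 = 0.091800
P(Reaction-wheel cluster down) [AND] = 0.29 × 0.45 = 0.130500
P(Backup chain lost) [AND] = 0.091800 × 0.130500 = 0.011980
P(Sensor suite down) [OR] = 1 − (1−0.44) × (1−0.36) = 0.641600
P(Momentum path inoperative) [AND] = 0.21 × 0.641600 × 0.36 × 0.17 = 0.008246
P(Thruster branch down) [OR] = 1 − (1−0.011980) × (1−0.008246) = 0.020127
P(Control loop 2 unavailable) [OR] = 1 − (1−0.22) × (1−0.38) = 0.516400
P(Spacecraft attitude control lost) [OR] = 1 − (1−0.020127) × (1−0.516400) = 0.526133
Rounded to 4 decimal places: P(Spacecraft attitude control lost) ≈ 0.5261.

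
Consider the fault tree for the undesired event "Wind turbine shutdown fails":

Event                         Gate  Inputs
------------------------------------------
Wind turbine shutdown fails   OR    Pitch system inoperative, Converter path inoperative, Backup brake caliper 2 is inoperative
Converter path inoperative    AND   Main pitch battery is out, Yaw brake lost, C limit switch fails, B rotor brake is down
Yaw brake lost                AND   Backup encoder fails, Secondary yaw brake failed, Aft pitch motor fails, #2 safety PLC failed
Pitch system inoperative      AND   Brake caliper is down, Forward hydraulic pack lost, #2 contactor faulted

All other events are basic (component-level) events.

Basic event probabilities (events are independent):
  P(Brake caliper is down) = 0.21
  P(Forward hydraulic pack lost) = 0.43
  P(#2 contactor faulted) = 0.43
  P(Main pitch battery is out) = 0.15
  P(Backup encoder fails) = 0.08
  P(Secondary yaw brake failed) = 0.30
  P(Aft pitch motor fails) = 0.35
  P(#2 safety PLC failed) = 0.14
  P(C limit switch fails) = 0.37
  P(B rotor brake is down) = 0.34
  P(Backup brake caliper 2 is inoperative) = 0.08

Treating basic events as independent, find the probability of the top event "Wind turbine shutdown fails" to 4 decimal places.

0.1157

P(Pitch system inoperative) [AND] = 0.21 × 0.43 × 0.43 = 0.038829
P(Yaw brake lost) [AND] = 0.08 × 0.30 × 0.35 × 0.14 = 0.001176
P(Converter path inoperative) [AND] = 0.15 × 0.001176 × 0.37 × 0.34 = 0.000022
P(Wind turbine shutdown fails) [OR] = 1 − (1−0.038829) × (1−0.000022) × (1−0.08) = 0.115742
Rounded to 4 decimal places: P(Wind turbine shutdown fails) ≈ 0.1157.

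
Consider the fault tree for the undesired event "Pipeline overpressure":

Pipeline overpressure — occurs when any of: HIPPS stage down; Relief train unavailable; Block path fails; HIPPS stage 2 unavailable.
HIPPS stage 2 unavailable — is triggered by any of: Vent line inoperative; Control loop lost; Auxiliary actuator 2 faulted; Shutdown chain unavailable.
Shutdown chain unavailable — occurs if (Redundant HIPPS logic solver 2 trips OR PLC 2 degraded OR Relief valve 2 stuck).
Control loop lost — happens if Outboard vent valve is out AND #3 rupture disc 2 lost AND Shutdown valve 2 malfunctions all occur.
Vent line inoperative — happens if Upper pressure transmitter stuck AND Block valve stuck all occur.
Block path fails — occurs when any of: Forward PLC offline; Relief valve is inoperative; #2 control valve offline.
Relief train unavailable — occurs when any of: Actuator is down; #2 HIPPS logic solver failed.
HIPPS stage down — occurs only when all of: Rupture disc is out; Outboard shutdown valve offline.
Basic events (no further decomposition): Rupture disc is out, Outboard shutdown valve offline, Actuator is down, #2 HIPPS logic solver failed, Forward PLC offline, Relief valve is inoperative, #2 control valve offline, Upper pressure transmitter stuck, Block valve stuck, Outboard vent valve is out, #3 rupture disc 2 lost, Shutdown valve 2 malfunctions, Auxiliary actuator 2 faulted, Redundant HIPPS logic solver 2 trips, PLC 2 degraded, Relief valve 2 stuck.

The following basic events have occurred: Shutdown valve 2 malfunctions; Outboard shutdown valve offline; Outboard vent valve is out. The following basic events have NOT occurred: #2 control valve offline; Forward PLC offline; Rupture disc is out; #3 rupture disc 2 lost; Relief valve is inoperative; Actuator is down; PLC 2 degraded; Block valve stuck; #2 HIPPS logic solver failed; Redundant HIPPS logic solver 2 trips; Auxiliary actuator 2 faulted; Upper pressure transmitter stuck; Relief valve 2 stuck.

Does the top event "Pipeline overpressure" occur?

HIPPS stage down [AND]: Rupture disc is out=not, Outboard shutdown valve offline=occurs → not all inputs occur → does not occur.
Relief train unavailable [OR]: Actuator is down=not, #2 HIPPS logic solver failed=not → no input occurs → does not occur.
Block path fails [OR]: Forward PLC offline=not, Relief valve is inoperative=not, #2 control valve offline=not → no input occurs → does not occur.
Vent line inoperative [AND]: Upper pressure transmitter stuck=not, Block valve stuck=not → not all inputs occur → does not occur.
Control loop lost [AND]: Outboard vent valve is out=occurs, #3 rupture disc 2 lost=not, Shutdown valve 2 malfunctions=occurs → not all inputs occur → does not occur.
Shutdown chain unavailable [OR]: Redundant HIPPS logic solver 2 trips=not, PLC 2 degraded=not, Relief valve 2 stuck=not → no input occurs → does not occur.
HIPPS stage 2 unavailable [OR]: Vent line inoperative=not, Control loop lost=not, Auxiliary actuator 2 faulted=not, Shutdown chain unavailable=not → no input occurs → does not occur.
Pipeline overpressure [OR]: HIPPS stage down=not, Relief train unavailable=not, Block path fails=not, HIPPS stage 2 unavailable=not → no input occurs → does not occur.

No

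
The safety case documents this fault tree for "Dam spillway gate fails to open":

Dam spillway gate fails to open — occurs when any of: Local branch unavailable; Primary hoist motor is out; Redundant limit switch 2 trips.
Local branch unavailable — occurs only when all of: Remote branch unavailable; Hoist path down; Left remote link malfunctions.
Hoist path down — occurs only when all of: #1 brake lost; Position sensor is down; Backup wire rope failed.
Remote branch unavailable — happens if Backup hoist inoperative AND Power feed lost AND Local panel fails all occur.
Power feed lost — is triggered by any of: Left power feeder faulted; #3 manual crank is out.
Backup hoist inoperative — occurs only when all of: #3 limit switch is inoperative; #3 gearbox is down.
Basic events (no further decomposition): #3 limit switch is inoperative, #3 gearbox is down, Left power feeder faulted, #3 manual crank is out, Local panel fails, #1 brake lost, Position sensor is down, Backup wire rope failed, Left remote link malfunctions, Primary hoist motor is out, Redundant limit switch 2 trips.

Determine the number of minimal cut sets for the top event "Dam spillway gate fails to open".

Backup hoist inoperative [AND]: one cut set from each child combined → 1 × 1 = 1 cut set(s).
Power feed lost [OR]: union of children's cut sets → 2 cut set(s).
Remote branch unavailable [AND]: one cut set from each child combined → 1 × 2 × 1 = 2 cut set(s).
Hoist path down [AND]: one cut set from each child combined → 1 × 1 × 1 = 1 cut set(s).
Local branch unavailable [AND]: one cut set from each child combined → 2 × 1 × 1 = 2 cut set(s).
Dam spillway gate fails to open [OR]: union of children's cut sets → 4 cut set(s).
Minimal cut sets: {#1 brake lost, #3 gearbox is down, #3 limit switch is inoperative, Backup wire rope failed, Left power feeder faulted, Left remote link malfunctions, Local panel fails, Position sensor is down}; {#1 brake lost, #3 gearbox is down, #3 limit switch is inoperative, #3 manual crank is out, Backup wire rope failed, Left remote link malfunctions, Local panel fails, Position sensor is down}; {Primary hoist motor is out}; {Redundant limit switch 2 trips}.

4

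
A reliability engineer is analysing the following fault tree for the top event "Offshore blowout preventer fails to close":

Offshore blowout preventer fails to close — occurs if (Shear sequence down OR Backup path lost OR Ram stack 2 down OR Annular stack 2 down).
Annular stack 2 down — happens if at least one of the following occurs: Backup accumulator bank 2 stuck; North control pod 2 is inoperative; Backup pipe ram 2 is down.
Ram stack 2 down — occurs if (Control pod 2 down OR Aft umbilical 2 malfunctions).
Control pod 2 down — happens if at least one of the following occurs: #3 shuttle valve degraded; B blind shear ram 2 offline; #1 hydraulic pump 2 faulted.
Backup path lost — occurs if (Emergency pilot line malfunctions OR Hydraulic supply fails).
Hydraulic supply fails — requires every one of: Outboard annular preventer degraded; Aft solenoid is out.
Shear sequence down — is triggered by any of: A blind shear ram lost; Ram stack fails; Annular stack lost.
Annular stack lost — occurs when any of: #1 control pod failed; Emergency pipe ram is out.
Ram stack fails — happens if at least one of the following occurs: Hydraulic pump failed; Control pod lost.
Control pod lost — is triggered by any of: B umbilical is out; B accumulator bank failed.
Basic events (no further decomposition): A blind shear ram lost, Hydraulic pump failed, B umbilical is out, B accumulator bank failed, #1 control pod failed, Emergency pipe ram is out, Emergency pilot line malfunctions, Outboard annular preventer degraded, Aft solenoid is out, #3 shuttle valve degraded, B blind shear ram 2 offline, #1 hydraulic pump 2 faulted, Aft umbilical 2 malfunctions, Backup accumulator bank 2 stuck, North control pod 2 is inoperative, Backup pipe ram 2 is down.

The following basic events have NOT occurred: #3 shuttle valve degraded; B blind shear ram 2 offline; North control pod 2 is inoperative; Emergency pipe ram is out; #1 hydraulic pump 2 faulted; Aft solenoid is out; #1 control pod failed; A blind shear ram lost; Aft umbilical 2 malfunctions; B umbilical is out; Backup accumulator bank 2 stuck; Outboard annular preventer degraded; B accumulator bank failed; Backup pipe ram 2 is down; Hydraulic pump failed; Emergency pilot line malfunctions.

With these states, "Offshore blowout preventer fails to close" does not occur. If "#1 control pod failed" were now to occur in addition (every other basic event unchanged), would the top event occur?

Yes

Counterfactual: set "#1 control pod failed" to occurred.
Control pod lost [OR]: B umbilical is out=not, B accumulator bank failed=not → no input occurs → does not occur.
Ram stack fails [OR]: Hydraulic pump failed=not, Control pod lost=not → no input occurs → does not occur.
Annular stack lost [OR]: #1 control pod failed=occurs, Emergency pipe ram is out=not → at least one input occurs → occurs.
Shear sequence down [OR]: A blind shear ram lost=not, Ram stack fails=not, Annular stack lost=occurs → at least one input occurs → occurs.
Hydraulic supply fails [AND]: Outboard annular preventer degraded=not, Aft solenoid is out=not → not all inputs occur → does not occur.
Backup path lost [OR]: Emergency pilot line malfunctions=not, Hydraulic supply fails=not → no input occurs → does not occur.
Control pod 2 down [OR]: #3 shuttle valve degraded=not, B blind shear ram 2 offline=not, #1 hydraulic pump 2 faulted=not → no input occurs → does not occur.
Ram stack 2 down [OR]: Control pod 2 down=not, Aft umbilical 2 malfunctions=not → no input occurs → does not occur.
Annular stack 2 down [OR]: Backup accumulator bank 2 stuck=not, North control pod 2 is inoperative=not, Backup pipe ram 2 is down=not → no input occurs → does not occur.
Offshore blowout preventer fails to close [OR]: Shear sequence down=occurs, Backup path lost=not, Ram stack 2 down=not, Annular stack 2 down=not → at least one input occurs → occurs.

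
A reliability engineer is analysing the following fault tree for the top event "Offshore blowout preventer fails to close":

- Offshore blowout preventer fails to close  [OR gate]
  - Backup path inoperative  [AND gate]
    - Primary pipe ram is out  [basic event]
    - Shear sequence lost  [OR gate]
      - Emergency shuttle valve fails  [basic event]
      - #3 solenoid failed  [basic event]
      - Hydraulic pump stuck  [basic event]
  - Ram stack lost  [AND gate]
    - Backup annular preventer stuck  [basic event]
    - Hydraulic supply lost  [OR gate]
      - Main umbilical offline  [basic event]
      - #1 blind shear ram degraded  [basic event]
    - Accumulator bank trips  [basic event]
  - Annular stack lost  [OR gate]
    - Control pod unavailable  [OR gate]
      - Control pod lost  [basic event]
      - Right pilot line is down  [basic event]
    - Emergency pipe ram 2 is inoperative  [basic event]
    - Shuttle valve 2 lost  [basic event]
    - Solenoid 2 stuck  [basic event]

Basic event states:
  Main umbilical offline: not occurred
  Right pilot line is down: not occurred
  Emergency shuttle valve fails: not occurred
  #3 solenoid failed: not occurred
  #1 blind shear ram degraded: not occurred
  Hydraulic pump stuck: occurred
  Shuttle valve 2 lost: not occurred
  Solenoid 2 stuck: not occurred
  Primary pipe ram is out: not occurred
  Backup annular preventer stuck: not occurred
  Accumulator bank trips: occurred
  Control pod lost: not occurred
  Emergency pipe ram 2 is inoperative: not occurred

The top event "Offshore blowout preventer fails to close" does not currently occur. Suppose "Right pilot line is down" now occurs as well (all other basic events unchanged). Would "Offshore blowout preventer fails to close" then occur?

Counterfactual: set "Right pilot line is down" to occurred.
Shear sequence lost [OR]: Emergency shuttle valve fails=not, #3 solenoid failed=not, Hydraulic pump stuck=occurs → at least one input occurs → occurs.
Backup path inoperative [AND]: Primary pipe ram is out=not, Shear sequence lost=occurs → not all inputs occur → does not occur.
Hydraulic supply lost [OR]: Main umbilical offline=not, #1 blind shear ram degraded=not → no input occurs → does not occur.
Ram stack lost [AND]: Backup annular preventer stuck=not, Hydraulic supply lost=not, Accumulator bank trips=occurs → not all inputs occur → does not occur.
Control pod unavailable [OR]: Control pod lost=not, Right pilot line is down=occurs → at least one input occurs → occurs.
Annular stack lost [OR]: Control pod unavailable=occurs, Emergency pipe ram 2 is inoperative=not, Shuttle valve 2 lost=not, Solenoid 2 stuck=not → at least one input occurs → occurs.
Offshore blowout preventer fails to close [OR]: Backup path inoperative=not, Ram stack lost=not, Annular stack lost=occurs → at least one input occurs → occurs.

Yes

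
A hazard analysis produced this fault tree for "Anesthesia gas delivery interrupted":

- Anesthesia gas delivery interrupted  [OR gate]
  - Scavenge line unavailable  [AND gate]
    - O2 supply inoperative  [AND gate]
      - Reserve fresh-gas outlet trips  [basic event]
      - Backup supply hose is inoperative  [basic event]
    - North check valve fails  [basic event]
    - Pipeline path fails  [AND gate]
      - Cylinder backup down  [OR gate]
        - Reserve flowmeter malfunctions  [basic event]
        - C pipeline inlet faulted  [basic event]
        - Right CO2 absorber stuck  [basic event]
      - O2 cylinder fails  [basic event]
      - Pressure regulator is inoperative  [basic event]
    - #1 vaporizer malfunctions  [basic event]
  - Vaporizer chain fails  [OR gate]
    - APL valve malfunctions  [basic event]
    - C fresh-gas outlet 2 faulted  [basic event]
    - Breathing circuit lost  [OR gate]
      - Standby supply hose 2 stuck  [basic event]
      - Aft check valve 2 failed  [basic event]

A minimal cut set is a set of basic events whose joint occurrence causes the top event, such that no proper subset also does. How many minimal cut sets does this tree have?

7

O2 supply inoperative [AND]: one cut set from each child combined → 1 × 1 = 1 cut set(s).
Cylinder backup down [OR]: union of children's cut sets → 3 cut set(s).
Pipeline path fails [AND]: one cut set from each child combined → 3 × 1 × 1 = 3 cut set(s).
Scavenge line unavailable [AND]: one cut set from each child combined → 1 × 1 × 3 × 1 = 3 cut set(s).
Breathing circuit lost [OR]: union of children's cut sets → 2 cut set(s).
Vaporizer chain fails [OR]: union of children's cut sets → 4 cut set(s).
Anesthesia gas delivery interrupted [OR]: union of children's cut sets → 7 cut set(s).
Minimal cut sets: {#1 vaporizer malfunctions, Backup supply hose is inoperative, North check valve fails, O2 cylinder fails, Pressure regulator is inoperative, Reserve flowmeter malfunctions, Reserve fresh-gas outlet trips}; {#1 vaporizer malfunctions, Backup supply hose is inoperative, C pipeline inlet faulted, North check valve fails, O2 cylinder fails, Pressure regulator is inoperative, Reserve fresh-gas outlet trips}; {#1 vaporizer malfunctions, Backup supply hose is inoperative, North check valve fails, O2 cylinder fails, Pressure regulator is inoperative, Reserve fresh-gas outlet trips, Right CO2 absorber stuck}; {APL valve malfunctions}; {C fresh-gas outlet 2 faulted}; {Standby supply hose 2 stuck}; {Aft check valve 2 failed}.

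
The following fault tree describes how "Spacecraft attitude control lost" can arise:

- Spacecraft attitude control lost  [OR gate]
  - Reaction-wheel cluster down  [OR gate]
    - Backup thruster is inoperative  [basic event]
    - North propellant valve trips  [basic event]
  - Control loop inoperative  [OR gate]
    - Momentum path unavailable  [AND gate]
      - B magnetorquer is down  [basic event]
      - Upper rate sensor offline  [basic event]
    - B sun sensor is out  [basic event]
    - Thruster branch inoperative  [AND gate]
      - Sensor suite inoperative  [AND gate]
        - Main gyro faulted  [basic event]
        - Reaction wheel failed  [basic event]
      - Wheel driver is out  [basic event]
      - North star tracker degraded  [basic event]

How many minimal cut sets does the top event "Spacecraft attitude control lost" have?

5

Reaction-wheel cluster down [OR]: union of children's cut sets → 2 cut set(s).
Momentum path unavailable [AND]: one cut set from each child combined → 1 × 1 = 1 cut set(s).
Sensor suite inoperative [AND]: one cut set from each child combined → 1 × 1 = 1 cut set(s).
Thruster branch inoperative [AND]: one cut set from each child combined → 1 × 1 × 1 = 1 cut set(s).
Control loop inoperative [OR]: union of children's cut sets → 3 cut set(s).
Spacecraft attitude control lost [OR]: union of children's cut sets → 5 cut set(s).
Minimal cut sets: {Backup thruster is inoperative}; {North propellant valve trips}; {B magnetorquer is down, Upper rate sensor offline}; {B sun sensor is out}; {Main gyro faulted, North star tracker degraded, Reaction wheel failed, Wheel driver is out}.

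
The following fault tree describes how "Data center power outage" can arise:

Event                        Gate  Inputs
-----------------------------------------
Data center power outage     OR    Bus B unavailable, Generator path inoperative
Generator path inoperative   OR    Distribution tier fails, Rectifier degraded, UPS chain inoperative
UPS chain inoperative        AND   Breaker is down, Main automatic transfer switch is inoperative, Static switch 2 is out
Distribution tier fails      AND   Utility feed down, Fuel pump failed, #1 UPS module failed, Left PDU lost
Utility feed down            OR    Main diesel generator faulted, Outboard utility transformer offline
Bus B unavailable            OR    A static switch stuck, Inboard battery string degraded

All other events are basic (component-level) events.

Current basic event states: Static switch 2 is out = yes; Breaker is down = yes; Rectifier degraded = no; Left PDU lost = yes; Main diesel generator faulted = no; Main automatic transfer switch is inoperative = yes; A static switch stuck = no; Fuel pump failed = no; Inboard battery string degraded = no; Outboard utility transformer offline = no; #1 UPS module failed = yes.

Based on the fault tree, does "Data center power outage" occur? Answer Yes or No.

Yes

Bus B unavailable [OR]: A static switch stuck=not, Inboard battery string degraded=not → no input occurs → does not occur.
Utility feed down [OR]: Main diesel generator faulted=not, Outboard utility transformer offline=not → no input occurs → does not occur.
Distribution tier fails [AND]: Utility feed down=not, Fuel pump failed=not, #1 UPS module failed=occurs, Left PDU lost=occurs → not all inputs occur → does not occur.
UPS chain inoperative [AND]: Breaker is down=occurs, Main automatic transfer switch is inoperative=occurs, Static switch 2 is out=occurs → all inputs occur → occurs.
Generator path inoperative [OR]: Distribution tier fails=not, Rectifier degraded=not, UPS chain inoperative=occurs → at least one input occurs → occurs.
Data center power outage [OR]: Bus B unavailable=not, Generator path inoperative=occurs → at least one input occurs → occurs.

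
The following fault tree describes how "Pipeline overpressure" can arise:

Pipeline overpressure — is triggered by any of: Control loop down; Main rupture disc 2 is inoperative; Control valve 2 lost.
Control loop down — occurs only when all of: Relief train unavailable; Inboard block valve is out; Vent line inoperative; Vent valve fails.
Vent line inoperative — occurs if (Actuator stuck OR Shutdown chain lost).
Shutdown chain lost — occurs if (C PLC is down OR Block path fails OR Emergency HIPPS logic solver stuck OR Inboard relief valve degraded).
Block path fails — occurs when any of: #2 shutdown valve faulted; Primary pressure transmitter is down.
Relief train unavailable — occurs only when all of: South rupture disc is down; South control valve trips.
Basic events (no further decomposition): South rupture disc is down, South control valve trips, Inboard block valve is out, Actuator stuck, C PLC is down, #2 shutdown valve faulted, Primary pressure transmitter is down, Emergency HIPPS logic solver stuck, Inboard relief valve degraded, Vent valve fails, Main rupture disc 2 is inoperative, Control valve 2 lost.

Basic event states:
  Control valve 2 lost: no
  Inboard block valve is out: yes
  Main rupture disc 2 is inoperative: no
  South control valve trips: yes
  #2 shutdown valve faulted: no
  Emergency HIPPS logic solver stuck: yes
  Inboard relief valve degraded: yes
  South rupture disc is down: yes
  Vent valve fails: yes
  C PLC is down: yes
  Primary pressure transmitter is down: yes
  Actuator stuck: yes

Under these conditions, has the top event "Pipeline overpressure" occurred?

Yes

Relief train unavailable [AND]: South rupture disc is down=occurs, South control valve trips=occurs → all inputs occur → occurs.
Block path fails [OR]: #2 shutdown valve faulted=not, Primary pressure transmitter is down=occurs → at least one input occurs → occurs.
Shutdown chain lost [OR]: C PLC is down=occurs, Block path fails=occurs, Emergency HIPPS logic solver stuck=occurs, Inboard relief valve degraded=occurs → at least one input occurs → occurs.
Vent line inoperative [OR]: Actuator stuck=occurs, Shutdown chain lost=occurs → at least one input occurs → occurs.
Control loop down [AND]: Relief train unavailable=occurs, Inboard block valve is out=occurs, Vent line inoperative=occurs, Vent valve fails=occurs → all inputs occur → occurs.
Pipeline overpressure [OR]: Control loop down=occurs, Main rupture disc 2 is inoperative=not, Control valve 2 lost=not → at least one input occurs → occurs.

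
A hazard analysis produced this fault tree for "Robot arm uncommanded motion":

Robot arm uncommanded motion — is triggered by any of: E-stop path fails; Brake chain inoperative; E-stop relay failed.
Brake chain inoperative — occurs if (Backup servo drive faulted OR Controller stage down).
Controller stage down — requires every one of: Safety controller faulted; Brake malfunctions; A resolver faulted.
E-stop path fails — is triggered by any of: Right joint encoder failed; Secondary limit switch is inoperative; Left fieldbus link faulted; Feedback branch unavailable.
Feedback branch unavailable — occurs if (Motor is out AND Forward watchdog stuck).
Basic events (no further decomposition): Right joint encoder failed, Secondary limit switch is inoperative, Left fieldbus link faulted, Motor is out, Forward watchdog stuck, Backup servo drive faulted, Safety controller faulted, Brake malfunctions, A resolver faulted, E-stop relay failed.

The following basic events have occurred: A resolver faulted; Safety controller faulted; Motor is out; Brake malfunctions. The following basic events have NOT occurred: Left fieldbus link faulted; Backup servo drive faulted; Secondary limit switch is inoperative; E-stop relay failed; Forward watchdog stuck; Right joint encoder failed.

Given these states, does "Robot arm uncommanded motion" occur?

Yes

Feedback branch unavailable [AND]: Motor is out=occurs, Forward watchdog stuck=not → not all inputs occur → does not occur.
E-stop path fails [OR]: Right joint encoder failed=not, Secondary limit switch is inoperative=not, Left fieldbus link faulted=not, Feedback branch unavailable=not → no input occurs → does not occur.
Controller stage down [AND]: Safety controller faulted=occurs, Brake malfunctions=occurs, A resolver faulted=occurs → all inputs occur → occurs.
Brake chain inoperative [OR]: Backup servo drive faulted=not, Controller stage down=occurs → at least one input occurs → occurs.
Robot arm uncommanded motion [OR]: E-stop path fails=not, Brake chain inoperative=occurs, E-stop relay failed=not → at least one input occurs → occurs.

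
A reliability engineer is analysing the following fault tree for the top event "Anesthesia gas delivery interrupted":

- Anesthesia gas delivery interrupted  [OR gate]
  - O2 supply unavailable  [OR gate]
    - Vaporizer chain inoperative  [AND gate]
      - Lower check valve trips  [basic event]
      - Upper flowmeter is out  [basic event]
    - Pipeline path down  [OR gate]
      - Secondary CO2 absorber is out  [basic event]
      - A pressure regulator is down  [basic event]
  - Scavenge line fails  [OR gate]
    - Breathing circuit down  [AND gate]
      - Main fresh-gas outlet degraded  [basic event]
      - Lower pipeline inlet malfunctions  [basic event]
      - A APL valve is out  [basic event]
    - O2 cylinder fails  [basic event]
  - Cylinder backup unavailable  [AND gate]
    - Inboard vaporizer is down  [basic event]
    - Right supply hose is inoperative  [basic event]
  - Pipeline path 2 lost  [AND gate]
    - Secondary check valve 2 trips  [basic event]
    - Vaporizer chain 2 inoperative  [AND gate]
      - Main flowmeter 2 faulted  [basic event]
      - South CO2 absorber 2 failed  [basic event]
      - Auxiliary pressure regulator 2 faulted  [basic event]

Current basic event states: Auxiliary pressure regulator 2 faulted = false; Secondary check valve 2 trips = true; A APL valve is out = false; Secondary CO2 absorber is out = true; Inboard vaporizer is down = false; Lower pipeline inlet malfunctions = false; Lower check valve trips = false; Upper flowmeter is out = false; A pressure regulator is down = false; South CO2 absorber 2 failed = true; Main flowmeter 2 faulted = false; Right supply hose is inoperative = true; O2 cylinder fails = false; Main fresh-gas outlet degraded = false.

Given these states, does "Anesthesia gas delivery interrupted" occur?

Vaporizer chain inoperative [AND]: Lower check valve trips=not, Upper flowmeter is out=not → not all inputs occur → does not occur.
Pipeline path down [OR]: Secondary CO2 absorber is out=occurs, A pressure regulator is down=not → at least one input occurs → occurs.
O2 supply unavailable [OR]: Vaporizer chain inoperative=not, Pipeline path down=occurs → at least one input occurs → occurs.
Breathing circuit down [AND]: Main fresh-gas outlet degraded=not, Lower pipeline inlet malfunctions=not, A APL valve is out=not → not all inputs occur → does not occur.
Scavenge line fails [OR]: Breathing circuit down=not, O2 cylinder fails=not → no input occurs → does not occur.
Cylinder backup unavailable [AND]: Inboard vaporizer is down=not, Right supply hose is inoperative=occurs → not all inputs occur → does not occur.
Vaporizer chain 2 inoperative [AND]: Main flowmeter 2 faulted=not, South CO2 absorber 2 failed=occurs, Auxiliary pressure regulator 2 faulted=not → not all inputs occur → does not occur.
Pipeline path 2 lost [AND]: Secondary check valve 2 trips=occurs, Vaporizer chain 2 inoperative=not → not all inputs occur → does not occur.
Anesthesia gas delivery interrupted [OR]: O2 supply unavailable=occurs, Scavenge line fails=not, Cylinder backup unavailable=not, Pipeline path 2 lost=not → at least one input occurs → occurs.

Yes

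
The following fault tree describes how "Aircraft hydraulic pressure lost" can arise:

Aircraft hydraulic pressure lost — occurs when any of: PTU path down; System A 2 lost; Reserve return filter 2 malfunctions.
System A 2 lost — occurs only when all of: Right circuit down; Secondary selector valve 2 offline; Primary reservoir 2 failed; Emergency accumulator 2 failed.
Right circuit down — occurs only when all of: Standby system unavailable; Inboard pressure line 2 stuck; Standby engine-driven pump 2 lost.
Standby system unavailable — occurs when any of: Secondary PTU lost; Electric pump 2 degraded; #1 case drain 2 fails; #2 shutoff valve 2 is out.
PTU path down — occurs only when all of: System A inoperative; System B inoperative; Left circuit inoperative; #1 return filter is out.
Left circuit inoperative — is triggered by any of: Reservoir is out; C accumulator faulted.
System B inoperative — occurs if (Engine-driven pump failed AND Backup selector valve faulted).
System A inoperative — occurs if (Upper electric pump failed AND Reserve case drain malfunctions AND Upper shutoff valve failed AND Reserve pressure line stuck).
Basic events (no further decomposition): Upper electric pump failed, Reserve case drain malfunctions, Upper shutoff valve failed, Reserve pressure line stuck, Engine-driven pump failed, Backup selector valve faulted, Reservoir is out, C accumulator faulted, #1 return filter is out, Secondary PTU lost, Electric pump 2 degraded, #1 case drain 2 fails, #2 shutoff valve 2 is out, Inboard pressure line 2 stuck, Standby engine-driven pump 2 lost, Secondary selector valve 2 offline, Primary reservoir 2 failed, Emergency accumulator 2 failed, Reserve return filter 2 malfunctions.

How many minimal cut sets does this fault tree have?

7

System A inoperative [AND]: one cut set from each child combined → 1 × 1 × 1 × 1 = 1 cut set(s).
System B inoperative [AND]: one cut set from each child combined → 1 × 1 = 1 cut set(s).
Left circuit inoperative [OR]: union of children's cut sets → 2 cut set(s).
PTU path down [AND]: one cut set from each child combined → 1 × 1 × 2 × 1 = 2 cut set(s).
Standby system unavailable [OR]: union of children's cut sets → 4 cut set(s).
Right circuit down [AND]: one cut set from each child combined → 4 × 1 × 1 = 4 cut set(s).
System A 2 lost [AND]: one cut set from each child combined → 4 × 1 × 1 × 1 = 4 cut set(s).
Aircraft hydraulic pressure lost [OR]: union of children's cut sets → 7 cut set(s).
Minimal cut sets: {#1 return filter is out, Backup selector valve faulted, Engine-driven pump failed, Reserve case drain malfunctions, Reserve pressure line stuck, Reservoir is out, Upper electric pump failed, Upper shutoff valve failed}; {#1 return filter is out, Backup selector valve faulted, C accumulator faulted, Engine-driven pump failed, Reserve case drain malfunctions, Reserve pressure line stuck, Upper electric pump failed, Upper shutoff valve failed}; {Emergency accumulator 2 failed, Inboard pressure line 2 stuck, Primary reservoir 2 failed, Secondary PTU lost, Secondary selector valve 2 offline, Standby engine-driven pump 2 lost}; {Electric pump 2 degraded, Emergency accumulator 2 failed, Inboard pressure line 2 stuck, Primary reservoir 2 failed, Secondary selector valve 2 offline, Standby engine-driven pump 2 lost}; {#1 case drain 2 fails, Emergency accumulator 2 failed, Inboard pressure line 2 stuck, Primary reservoir 2 failed, Secondary selector valve 2 offline, Standby engine-driven pump 2 lost}; {#2 shutoff valve 2 is out, Emergency accumulator 2 failed, Inboard pressure line 2 stuck, Primary reservoir 2 failed, Secondary selector valve 2 offline, Standby engine-driven pump 2 lost}; {Reserve return filter 2 malfunctions}.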